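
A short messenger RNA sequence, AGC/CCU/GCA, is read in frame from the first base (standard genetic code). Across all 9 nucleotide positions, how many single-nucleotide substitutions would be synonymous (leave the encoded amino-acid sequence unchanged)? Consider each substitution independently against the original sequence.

7

Codon 1 (AGC, Ser): 1 synonymous substitution.
Codon 2 (CCU, Pro): 3 synonymous substitutions.
Codon 3 (GCA, Ala): 3 synonymous substitutions.
Total: 1 + 3 + 3 = 7.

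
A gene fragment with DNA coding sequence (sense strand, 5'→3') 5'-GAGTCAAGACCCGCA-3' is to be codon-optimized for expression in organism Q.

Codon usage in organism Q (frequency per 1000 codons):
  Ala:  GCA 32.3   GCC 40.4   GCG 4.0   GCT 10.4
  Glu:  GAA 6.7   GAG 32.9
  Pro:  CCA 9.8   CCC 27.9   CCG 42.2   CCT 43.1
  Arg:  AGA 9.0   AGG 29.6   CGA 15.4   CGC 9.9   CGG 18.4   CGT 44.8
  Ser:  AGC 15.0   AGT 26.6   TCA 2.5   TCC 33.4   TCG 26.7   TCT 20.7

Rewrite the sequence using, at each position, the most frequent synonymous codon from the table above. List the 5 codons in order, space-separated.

GAG TCC CGT CCT GCC

Codon 1 (Glu): best is GAG at 32.9.
Codon 2 (Ser): best is TCC at 33.4.
Codon 3 (Arg): best is CGT at 44.8.
Codon 4 (Pro): best is CCT at 43.1.
Codon 5 (Ala): best is GCC at 40.4.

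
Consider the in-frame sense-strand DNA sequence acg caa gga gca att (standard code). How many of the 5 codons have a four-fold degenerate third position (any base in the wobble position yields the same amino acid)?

3

Codon 1 ACG (Thr): third position 4-fold.
Codon 2 CAA (Gln): third position 2-fold.
Codon 3 GGA (Gly): third position 4-fold.
Codon 4 GCA (Ala): third position 4-fold.
Codon 5 ATT (Ile): third position 3-fold.
Four-fold degenerate third positions: 3.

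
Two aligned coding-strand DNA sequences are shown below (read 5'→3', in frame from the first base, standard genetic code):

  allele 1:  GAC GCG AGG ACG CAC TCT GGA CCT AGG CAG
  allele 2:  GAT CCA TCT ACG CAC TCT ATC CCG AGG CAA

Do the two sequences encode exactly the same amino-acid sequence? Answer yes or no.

no

Codon 1: GAC Asp / GAT Asp — synonymous.
Codon 2: GCG Ala / CCA Pro — nonsynonymous.
Codon 3: AGG Arg / TCT Ser — nonsynonymous.
Codon 4: ACG Thr / ACG Thr — identical.
Codon 5: CAC His / CAC His — identical.
Codon 6: TCT Ser / TCT Ser — identical.
Codon 7: GGA Gly / ATC Ile — nonsynonymous.
Codon 8: CCT Pro / CCG Pro — synonymous.
Codon 9: AGG Arg / AGG Arg — identical.
Codon 10: CAG Gln / CAA Gln — synonymous.
Nonsynonymous differences: 3 → different protein.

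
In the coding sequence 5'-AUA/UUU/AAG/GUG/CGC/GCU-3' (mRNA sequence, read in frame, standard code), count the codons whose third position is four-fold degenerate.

Codon 1 AUA (Ile): third position 3-fold.
Codon 2 UUU (Phe): third position 2-fold.
Codon 3 AAG (Lys): third position 2-fold.
Codon 4 GUG (Val): third position 4-fold.
Codon 5 CGC (Arg): third position 4-fold.
Codon 6 GCU (Ala): third position 4-fold.
Four-fold degenerate third positions: 3.

3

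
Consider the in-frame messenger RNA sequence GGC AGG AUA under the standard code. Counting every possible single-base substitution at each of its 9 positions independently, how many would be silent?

Codon 1 (GGC, Gly): 3 synonymous substitutions.
Codon 2 (AGG, Arg): 2 synonymous substitutions.
Codon 3 (AUA, Ile): 2 synonymous substitutions.
Total: 3 + 2 + 2 = 7.

7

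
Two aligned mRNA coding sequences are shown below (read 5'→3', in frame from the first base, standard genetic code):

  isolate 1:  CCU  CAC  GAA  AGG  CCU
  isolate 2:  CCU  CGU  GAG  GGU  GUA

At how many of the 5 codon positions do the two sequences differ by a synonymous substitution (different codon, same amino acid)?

1

Codon 1: CCU Pro / CCU Pro — identical.
Codon 2: CAC His / CGU Arg — nonsynonymous.
Codon 3: GAA Glu / GAG Glu — synonymous.
Codon 4: AGG Arg / GGU Gly — nonsynonymous.
Codon 5: CCU Pro / GUA Val — nonsynonymous.
Synonymous differences: 1.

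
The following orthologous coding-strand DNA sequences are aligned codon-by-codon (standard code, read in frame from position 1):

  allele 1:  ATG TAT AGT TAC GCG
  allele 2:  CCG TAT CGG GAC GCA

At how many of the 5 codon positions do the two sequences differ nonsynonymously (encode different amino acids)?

3

Codon 1: ATG Met / CCG Pro — nonsynonymous.
Codon 2: TAT Tyr / TAT Tyr — identical.
Codon 3: AGT Ser / CGG Arg — nonsynonymous.
Codon 4: TAC Tyr / GAC Asp — nonsynonymous.
Codon 5: GCG Ala / GCA Ala — synonymous.
Nonsynonymous differences: 3.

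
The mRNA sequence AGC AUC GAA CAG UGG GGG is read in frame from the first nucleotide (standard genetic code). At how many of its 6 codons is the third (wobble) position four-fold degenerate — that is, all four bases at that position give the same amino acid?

Codon 1 AGC (Ser): third position 2-fold.
Codon 2 AUC (Ile): third position 3-fold.
Codon 3 GAA (Glu): third position 2-fold.
Codon 4 CAG (Gln): third position 2-fold.
Codon 5 UGG (Trp): third position 1-fold.
Codon 6 GGG (Gly): third position 4-fold.
Four-fold degenerate third positions: 1.

1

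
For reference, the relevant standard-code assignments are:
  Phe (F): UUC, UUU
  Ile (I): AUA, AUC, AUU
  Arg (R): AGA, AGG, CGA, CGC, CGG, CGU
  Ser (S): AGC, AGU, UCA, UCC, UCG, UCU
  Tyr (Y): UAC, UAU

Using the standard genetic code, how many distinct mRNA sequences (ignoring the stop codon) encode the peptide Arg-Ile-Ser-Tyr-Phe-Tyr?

Arg: 6 codons.
Ile: 3 codons.
Ser: 6 codons.
Tyr: 2 codons.
Phe: 2 codons.
Tyr: 2 codons.
6 × 3 × 6 × 2 × 2 × 2 = 864.

864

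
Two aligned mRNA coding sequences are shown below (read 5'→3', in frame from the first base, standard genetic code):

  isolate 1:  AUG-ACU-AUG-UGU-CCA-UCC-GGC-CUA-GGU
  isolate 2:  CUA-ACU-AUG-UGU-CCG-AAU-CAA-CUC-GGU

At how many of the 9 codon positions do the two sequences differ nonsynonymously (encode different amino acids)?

3

Codon 1: AUG Met / CUA Leu — nonsynonymous.
Codon 2: ACU Thr / ACU Thr — identical.
Codon 3: AUG Met / AUG Met — identical.
Codon 4: UGU Cys / UGU Cys — identical.
Codon 5: CCA Pro / CCG Pro — synonymous.
Codon 6: UCC Ser / AAU Asn — nonsynonymous.
Codon 7: GGC Gly / CAA Gln — nonsynonymous.
Codon 8: CUA Leu / CUC Leu — synonymous.
Codon 9: GGU Gly / GGU Gly — identical.
Nonsynonymous differences: 3.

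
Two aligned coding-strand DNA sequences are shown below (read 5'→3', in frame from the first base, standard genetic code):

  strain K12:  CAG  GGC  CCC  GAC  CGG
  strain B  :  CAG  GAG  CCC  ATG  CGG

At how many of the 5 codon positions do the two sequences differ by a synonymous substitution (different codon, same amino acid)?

Codon 1: CAG Gln / CAG Gln — identical.
Codon 2: GGC Gly / GAG Glu — nonsynonymous.
Codon 3: CCC Pro / CCC Pro — identical.
Codon 4: GAC Asp / ATG Met — nonsynonymous.
Codon 5: CGG Arg / CGG Arg — identical.
Synonymous differences: 0.

0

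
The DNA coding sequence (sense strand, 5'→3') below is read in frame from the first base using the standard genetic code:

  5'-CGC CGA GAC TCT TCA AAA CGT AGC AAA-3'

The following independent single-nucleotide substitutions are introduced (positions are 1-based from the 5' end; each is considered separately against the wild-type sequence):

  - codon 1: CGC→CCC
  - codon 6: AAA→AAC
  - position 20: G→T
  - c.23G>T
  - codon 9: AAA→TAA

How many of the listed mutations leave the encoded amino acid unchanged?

Codon 1: CGC (Arg) → CCC (Pro) — missense.
Codon 6: AAA (Lys) → AAC (Asn) — missense.
Codon 7: CGT (Arg) → CTT (Leu) — missense.
Codon 8: AGC (Ser) → ATC (Ile) — missense.
Codon 9: AAA (Lys) → TAA (Stop) — nonsense.
Synonymous: 0 of 5.

0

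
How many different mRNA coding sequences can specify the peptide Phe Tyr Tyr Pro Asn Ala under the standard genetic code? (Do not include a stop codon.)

Phe: 2 codons.
Tyr: 2 codons.
Tyr: 2 codons.
Pro: 4 codons.
Asn: 2 codons.
Ala: 4 codons.
2 × 2 × 2 × 4 × 2 × 4 = 256.

256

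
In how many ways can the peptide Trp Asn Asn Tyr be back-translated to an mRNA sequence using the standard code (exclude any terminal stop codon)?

8

Trp: 1 codon.
Asn: 2 codons.
Asn: 2 codons.
Tyr: 2 codons.
1 × 2 × 2 × 2 = 8.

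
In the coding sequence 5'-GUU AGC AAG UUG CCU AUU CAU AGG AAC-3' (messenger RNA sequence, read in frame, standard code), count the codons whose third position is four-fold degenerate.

2

Codon 1 GUU (Val): third position 4-fold.
Codon 2 AGC (Ser): third position 2-fold.
Codon 3 AAG (Lys): third position 2-fold.
Codon 4 UUG (Leu): third position 2-fold.
Codon 5 CCU (Pro): third position 4-fold.
Codon 6 AUU (Ile): third position 3-fold.
Codon 7 CAU (His): third position 2-fold.
Codon 8 AGG (Arg): third position 2-fold.
Codon 9 AAC (Asn): third position 2-fold.
Four-fold degenerate third positions: 2.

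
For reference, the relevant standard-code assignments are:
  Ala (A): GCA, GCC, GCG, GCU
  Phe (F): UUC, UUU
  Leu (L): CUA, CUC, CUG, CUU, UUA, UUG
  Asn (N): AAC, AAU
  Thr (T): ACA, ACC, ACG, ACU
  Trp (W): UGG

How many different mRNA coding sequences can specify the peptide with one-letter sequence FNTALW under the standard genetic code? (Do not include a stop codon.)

Phe: 2 codons.
Asn: 2 codons.
Thr: 4 codons.
Ala: 4 codons.
Leu: 6 codons.
Trp: 1 codon.
2 × 2 × 4 × 4 × 6 × 1 = 384.

384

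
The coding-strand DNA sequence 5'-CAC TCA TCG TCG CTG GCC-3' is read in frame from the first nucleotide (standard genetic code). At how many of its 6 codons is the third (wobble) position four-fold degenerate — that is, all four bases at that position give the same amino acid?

5

Codon 1 CAC (His): third position 2-fold.
Codon 2 TCA (Ser): third position 4-fold.
Codon 3 TCG (Ser): third position 4-fold.
Codon 4 TCG (Ser): third position 4-fold.
Codon 5 CTG (Leu): third position 4-fold.
Codon 6 GCC (Ala): third position 4-fold.
Four-fold degenerate third positions: 5.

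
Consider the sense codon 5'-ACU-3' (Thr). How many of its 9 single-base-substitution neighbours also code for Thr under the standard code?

Position 1: none → 0 synonymous.
Position 2: none → 0 synonymous.
Position 3: ACC, ACA, ACG → 3 synonymous.
Total: 0 + 0 + 3 = 3.

3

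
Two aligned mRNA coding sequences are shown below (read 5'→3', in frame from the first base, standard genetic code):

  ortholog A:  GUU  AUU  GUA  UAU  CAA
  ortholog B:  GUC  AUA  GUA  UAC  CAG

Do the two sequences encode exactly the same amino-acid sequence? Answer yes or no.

Codon 1: GUU Val / GUC Val — synonymous.
Codon 2: AUU Ile / AUA Ile — synonymous.
Codon 3: GUA Val / GUA Val — identical.
Codon 4: UAU Tyr / UAC Tyr — synonymous.
Codon 5: CAA Gln / CAG Gln — synonymous.
Nonsynonymous differences: 0 → same protein.

yes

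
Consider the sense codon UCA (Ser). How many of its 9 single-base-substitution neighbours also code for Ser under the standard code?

Position 1: none → 0 synonymous.
Position 2: none → 0 synonymous.
Position 3: UCU, UCC, UCG → 3 synonymous.
Total: 0 + 0 + 3 = 3.

3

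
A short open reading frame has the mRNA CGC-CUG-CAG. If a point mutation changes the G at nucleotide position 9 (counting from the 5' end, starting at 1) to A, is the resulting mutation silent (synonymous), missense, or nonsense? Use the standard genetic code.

Position 9 falls in codon 3: CAG → Gln.
After the substitution the codon is CAA → Gln.
Both encode Gln, so the change is synonymous.

silent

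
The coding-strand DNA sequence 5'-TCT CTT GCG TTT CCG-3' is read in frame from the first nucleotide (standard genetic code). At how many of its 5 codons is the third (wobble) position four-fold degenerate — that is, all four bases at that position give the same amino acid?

Codon 1 TCT (Ser): third position 4-fold.
Codon 2 CTT (Leu): third position 4-fold.
Codon 3 GCG (Ala): third position 4-fold.
Codon 4 TTT (Phe): third position 2-fold.
Codon 5 CCG (Pro): third position 4-fold.
Four-fold degenerate third positions: 4.

4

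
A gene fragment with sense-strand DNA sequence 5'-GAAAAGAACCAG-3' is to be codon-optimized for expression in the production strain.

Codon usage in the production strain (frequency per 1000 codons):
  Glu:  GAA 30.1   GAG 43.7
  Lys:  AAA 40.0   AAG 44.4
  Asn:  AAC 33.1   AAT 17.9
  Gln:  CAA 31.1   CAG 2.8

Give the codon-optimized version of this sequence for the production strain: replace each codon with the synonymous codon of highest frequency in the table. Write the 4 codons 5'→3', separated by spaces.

Codon 1 (Glu): best is GAG at 43.7.
Codon 2 (Lys): best is AAG at 44.4.
Codon 3 (Asn): best is AAC at 33.1.
Codon 4 (Gln): best is CAA at 31.1.

GAG AAG AAC CAA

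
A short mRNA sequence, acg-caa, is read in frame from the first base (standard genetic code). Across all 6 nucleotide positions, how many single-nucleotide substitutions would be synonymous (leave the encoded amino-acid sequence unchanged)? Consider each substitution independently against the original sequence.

4

Codon 1 (ACG, Thr): 3 synonymous substitutions.
Codon 2 (CAA, Gln): 1 synonymous substitution.
Total: 3 + 1 = 4.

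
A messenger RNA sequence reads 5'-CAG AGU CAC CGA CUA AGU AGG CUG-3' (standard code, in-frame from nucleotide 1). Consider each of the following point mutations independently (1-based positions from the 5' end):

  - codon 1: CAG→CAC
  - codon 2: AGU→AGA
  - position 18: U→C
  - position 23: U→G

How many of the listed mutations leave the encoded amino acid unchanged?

Codon 1: CAG (Gln) → CAC (His) — missense.
Codon 2: AGU (Ser) → AGA (Arg) — missense.
Codon 6: AGU (Ser) → AGC (Ser) — synonymous.
Codon 8: CUG (Leu) → CGG (Arg) — missense.
Synonymous: 1 of 4.

1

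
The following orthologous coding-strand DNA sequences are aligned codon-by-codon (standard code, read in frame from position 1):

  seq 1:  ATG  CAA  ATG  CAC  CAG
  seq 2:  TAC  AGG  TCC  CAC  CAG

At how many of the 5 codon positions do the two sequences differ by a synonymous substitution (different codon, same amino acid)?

0

Codon 1: ATG Met / TAC Tyr — nonsynonymous.
Codon 2: CAA Gln / AGG Arg — nonsynonymous.
Codon 3: ATG Met / TCC Ser — nonsynonymous.
Codon 4: CAC His / CAC His — identical.
Codon 5: CAG Gln / CAG Gln — identical.
Synonymous differences: 0.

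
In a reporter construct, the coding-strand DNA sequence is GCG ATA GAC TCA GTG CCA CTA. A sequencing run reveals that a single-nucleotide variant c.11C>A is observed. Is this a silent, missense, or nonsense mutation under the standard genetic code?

nonsense

Position 11 falls in codon 4: TCA → Ser.
After the substitution the codon is TAA → Stop.
The new codon is a stop codon, so this is a nonsense mutation.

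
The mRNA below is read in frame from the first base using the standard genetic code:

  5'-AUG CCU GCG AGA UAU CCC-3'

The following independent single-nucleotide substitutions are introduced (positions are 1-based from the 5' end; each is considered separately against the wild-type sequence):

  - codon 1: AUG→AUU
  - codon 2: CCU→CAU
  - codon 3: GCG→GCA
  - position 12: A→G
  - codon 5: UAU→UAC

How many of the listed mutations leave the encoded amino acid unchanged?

Codon 1: AUG (Met) → AUU (Ile) — missense.
Codon 2: CCU (Pro) → CAU (His) — missense.
Codon 3: GCG (Ala) → GCA (Ala) — synonymous.
Codon 4: AGA (Arg) → AGG (Arg) — synonymous.
Codon 5: UAU (Tyr) → UAC (Tyr) — synonymous.
Synonymous: 3 of 5.

3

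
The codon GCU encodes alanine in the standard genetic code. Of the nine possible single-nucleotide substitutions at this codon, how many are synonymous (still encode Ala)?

Position 1: none → 0 synonymous.
Position 2: none → 0 synonymous.
Position 3: GCC, GCA, GCG → 3 synonymous.
Total: 0 + 0 + 3 = 3.

3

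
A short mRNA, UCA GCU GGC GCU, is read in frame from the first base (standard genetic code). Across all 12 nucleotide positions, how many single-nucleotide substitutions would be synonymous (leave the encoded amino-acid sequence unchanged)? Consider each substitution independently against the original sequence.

12

Codon 1 (UCA, Ser): 3 synonymous substitutions.
Codon 2 (GCU, Ala): 3 synonymous substitutions.
Codon 3 (GGC, Gly): 3 synonymous substitutions.
Codon 4 (GCU, Ala): 3 synonymous substitutions.
Total: 3 + 3 + 3 + 3 = 12.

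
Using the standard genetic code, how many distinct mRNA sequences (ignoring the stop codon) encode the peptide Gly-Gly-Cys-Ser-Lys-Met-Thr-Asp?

Gly: 4 codons.
Gly: 4 codons.
Cys: 2 codons.
Ser: 6 codons.
Lys: 2 codons.
Met: 1 codon.
Thr: 4 codons.
Asp: 2 codons.
4 × 4 × 2 × 6 × 2 × 1 × 4 × 2 = 3072.

3072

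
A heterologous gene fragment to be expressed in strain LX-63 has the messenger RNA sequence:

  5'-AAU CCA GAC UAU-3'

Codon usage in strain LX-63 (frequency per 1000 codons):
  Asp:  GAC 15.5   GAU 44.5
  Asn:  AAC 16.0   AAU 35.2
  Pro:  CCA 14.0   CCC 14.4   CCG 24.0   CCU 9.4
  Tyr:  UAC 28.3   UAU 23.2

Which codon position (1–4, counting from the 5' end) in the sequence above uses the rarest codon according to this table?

Codon 1 AAU (Asn): 35.2 per 1000.
Codon 2 CCA (Pro): 14.0 per 1000.
Codon 3 GAC (Asp): 15.5 per 1000.
Codon 4 UAU (Tyr): 23.2 per 1000.
Lowest frequency is 14.0 at codon 2.

2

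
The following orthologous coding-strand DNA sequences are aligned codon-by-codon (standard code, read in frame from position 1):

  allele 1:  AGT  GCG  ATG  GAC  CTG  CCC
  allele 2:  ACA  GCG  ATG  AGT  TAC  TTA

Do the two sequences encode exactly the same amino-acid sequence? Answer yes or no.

no

Codon 1: AGT Ser / ACA Thr — nonsynonymous.
Codon 2: GCG Ala / GCG Ala — identical.
Codon 3: ATG Met / ATG Met — identical.
Codon 4: GAC Asp / AGT Ser — nonsynonymous.
Codon 5: CTG Leu / TAC Tyr — nonsynonymous.
Codon 6: CCC Pro / TTA Leu — nonsynonymous.
Nonsynonymous differences: 4 → different protein.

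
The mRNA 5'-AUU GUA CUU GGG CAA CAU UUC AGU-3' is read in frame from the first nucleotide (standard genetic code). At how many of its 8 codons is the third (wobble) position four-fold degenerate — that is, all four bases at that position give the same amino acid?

Codon 1 AUU (Ile): third position 3-fold.
Codon 2 GUA (Val): third position 4-fold.
Codon 3 CUU (Leu): third position 4-fold.
Codon 4 GGG (Gly): third position 4-fold.
Codon 5 CAA (Gln): third position 2-fold.
Codon 6 CAU (His): third position 2-fold.
Codon 7 UUC (Phe): third position 2-fold.
Codon 8 AGU (Ser): third position 2-fold.
Four-fold degenerate third positions: 3.

3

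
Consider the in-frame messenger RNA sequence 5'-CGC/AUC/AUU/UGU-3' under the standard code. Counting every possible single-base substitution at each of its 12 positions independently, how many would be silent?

Codon 1 (CGC, Arg): 3 synonymous substitutions.
Codon 2 (AUC, Ile): 2 synonymous substitutions.
Codon 3 (AUU, Ile): 2 synonymous substitutions.
Codon 4 (UGU, Cys): 1 synonymous substitution.
Total: 3 + 2 + 2 + 1 = 8.

8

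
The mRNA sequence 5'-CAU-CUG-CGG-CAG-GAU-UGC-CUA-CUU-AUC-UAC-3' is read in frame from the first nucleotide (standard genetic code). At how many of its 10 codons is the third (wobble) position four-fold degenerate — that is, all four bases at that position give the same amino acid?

4

Codon 1 CAU (His): third position 2-fold.
Codon 2 CUG (Leu): third position 4-fold.
Codon 3 CGG (Arg): third position 4-fold.
Codon 4 CAG (Gln): third position 2-fold.
Codon 5 GAU (Asp): third position 2-fold.
Codon 6 UGC (Cys): third position 2-fold.
Codon 7 CUA (Leu): third position 4-fold.
Codon 8 CUU (Leu): third position 4-fold.
Codon 9 AUC (Ile): third position 3-fold.
Codon 10 UAC (Tyr): third position 2-fold.
Four-fold degenerate third positions: 4.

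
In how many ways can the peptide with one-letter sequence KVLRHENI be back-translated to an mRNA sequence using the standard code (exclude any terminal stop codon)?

6912

Lys: 2 codons.
Val: 4 codons.
Leu: 6 codons.
Arg: 6 codons.
His: 2 codons.
Glu: 2 codons.
Asn: 2 codons.
Ile: 3 codons.
2 × 4 × 6 × 6 × 2 × 2 × 2 × 3 = 6912.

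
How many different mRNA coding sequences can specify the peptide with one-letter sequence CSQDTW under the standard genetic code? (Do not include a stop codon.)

Cys: 2 codons.
Ser: 6 codons.
Gln: 2 codons.
Asp: 2 codons.
Thr: 4 codons.
Trp: 1 codon.
2 × 6 × 2 × 2 × 4 × 1 = 192.

192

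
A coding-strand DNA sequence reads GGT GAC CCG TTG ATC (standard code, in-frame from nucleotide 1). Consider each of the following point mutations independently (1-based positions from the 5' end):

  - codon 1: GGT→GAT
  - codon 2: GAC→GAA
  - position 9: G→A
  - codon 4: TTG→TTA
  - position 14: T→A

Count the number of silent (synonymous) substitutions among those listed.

2

Codon 1: GGT (Gly) → GAT (Asp) — missense.
Codon 2: GAC (Asp) → GAA (Glu) — missense.
Codon 3: CCG (Pro) → CCA (Pro) — synonymous.
Codon 4: TTG (Leu) → TTA (Leu) — synonymous.
Codon 5: ATC (Ile) → AAC (Asn) — missense.
Synonymous: 2 of 5.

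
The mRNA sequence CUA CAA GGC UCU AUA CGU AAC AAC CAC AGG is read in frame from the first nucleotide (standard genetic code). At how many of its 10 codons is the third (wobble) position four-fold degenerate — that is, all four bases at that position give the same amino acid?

4

Codon 1 CUA (Leu): third position 4-fold.
Codon 2 CAA (Gln): third position 2-fold.
Codon 3 GGC (Gly): third position 4-fold.
Codon 4 UCU (Ser): third position 4-fold.
Codon 5 AUA (Ile): third position 3-fold.
Codon 6 CGU (Arg): third position 4-fold.
Codon 7 AAC (Asn): third position 2-fold.
Codon 8 AAC (Asn): third position 2-fold.
Codon 9 CAC (His): third position 2-fold.
Codon 10 AGG (Arg): third position 2-fold.
Four-fold degenerate third positions: 4.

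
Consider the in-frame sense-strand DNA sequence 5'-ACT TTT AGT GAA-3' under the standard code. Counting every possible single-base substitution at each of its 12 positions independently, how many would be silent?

Codon 1 (ACT, Thr): 3 synonymous substitutions.
Codon 2 (TTT, Phe): 1 synonymous substitution.
Codon 3 (AGT, Ser): 1 synonymous substitution.
Codon 4 (GAA, Glu): 1 synonymous substitution.
Total: 3 + 1 + 1 + 1 = 6.

6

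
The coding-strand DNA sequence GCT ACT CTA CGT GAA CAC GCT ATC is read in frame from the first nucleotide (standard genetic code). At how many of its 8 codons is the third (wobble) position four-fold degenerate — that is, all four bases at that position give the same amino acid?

5

Codon 1 GCT (Ala): third position 4-fold.
Codon 2 ACT (Thr): third position 4-fold.
Codon 3 CTA (Leu): third position 4-fold.
Codon 4 CGT (Arg): third position 4-fold.
Codon 5 GAA (Glu): third position 2-fold.
Codon 6 CAC (His): third position 2-fold.
Codon 7 GCT (Ala): third position 4-fold.
Codon 8 ATC (Ile): third position 3-fold.
Four-fold degenerate third positions: 5.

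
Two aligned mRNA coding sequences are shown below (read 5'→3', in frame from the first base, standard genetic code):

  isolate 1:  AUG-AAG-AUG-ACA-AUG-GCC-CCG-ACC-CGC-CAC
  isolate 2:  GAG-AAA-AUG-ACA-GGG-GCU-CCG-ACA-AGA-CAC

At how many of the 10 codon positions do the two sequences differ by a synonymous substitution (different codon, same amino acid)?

Codon 1: AUG Met / GAG Glu — nonsynonymous.
Codon 2: AAG Lys / AAA Lys — synonymous.
Codon 3: AUG Met / AUG Met — identical.
Codon 4: ACA Thr / ACA Thr — identical.
Codon 5: AUG Met / GGG Gly — nonsynonymous.
Codon 6: GCC Ala / GCU Ala — synonymous.
Codon 7: CCG Pro / CCG Pro — identical.
Codon 8: ACC Thr / ACA Thr — synonymous.
Codon 9: CGC Arg / AGA Arg — synonymous.
Codon 10: CAC His / CAC His — identical.
Synonymous differences: 4.

4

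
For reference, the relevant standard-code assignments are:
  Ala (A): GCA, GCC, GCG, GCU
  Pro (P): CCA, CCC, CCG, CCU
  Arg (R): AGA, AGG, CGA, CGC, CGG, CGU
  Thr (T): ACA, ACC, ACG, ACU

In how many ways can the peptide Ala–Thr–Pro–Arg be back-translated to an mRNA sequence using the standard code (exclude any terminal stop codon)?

384

Ala: 4 codons.
Thr: 4 codons.
Pro: 4 codons.
Arg: 6 codons.
4 × 4 × 4 × 6 = 384.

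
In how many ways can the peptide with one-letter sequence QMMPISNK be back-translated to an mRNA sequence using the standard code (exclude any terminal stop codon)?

Gln: 2 codons.
Met: 1 codon.
Met: 1 codon.
Pro: 4 codons.
Ile: 3 codons.
Ser: 6 codons.
Asn: 2 codons.
Lys: 2 codons.
2 × 1 × 1 × 4 × 3 × 6 × 2 × 2 = 576.

576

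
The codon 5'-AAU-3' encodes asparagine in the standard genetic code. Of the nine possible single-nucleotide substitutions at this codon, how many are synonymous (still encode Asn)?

Position 1: none → 0 synonymous.
Position 2: none → 0 synonymous.
Position 3: AAC → 1 synonymous.
Total: 0 + 0 + 1 = 1.

1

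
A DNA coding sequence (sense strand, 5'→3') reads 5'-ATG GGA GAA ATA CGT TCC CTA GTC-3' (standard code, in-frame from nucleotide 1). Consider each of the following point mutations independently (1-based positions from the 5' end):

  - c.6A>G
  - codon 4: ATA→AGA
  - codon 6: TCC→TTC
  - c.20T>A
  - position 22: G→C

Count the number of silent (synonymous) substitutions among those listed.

Codon 2: GGA (Gly) → GGG (Gly) — synonymous.
Codon 4: ATA (Ile) → AGA (Arg) — missense.
Codon 6: TCC (Ser) → TTC (Phe) — missense.
Codon 7: CTA (Leu) → CAA (Gln) — missense.
Codon 8: GTC (Val) → CTC (Leu) — missense.
Synonymous: 1 of 5.

1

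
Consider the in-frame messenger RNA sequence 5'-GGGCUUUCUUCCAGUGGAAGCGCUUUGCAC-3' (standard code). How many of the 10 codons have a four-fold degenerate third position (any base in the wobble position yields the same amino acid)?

6

Codon 1 GGG (Gly): third position 4-fold.
Codon 2 CUU (Leu): third position 4-fold.
Codon 3 UCU (Ser): third position 4-fold.
Codon 4 UCC (Ser): third position 4-fold.
Codon 5 AGU (Ser): third position 2-fold.
Codon 6 GGA (Gly): third position 4-fold.
Codon 7 AGC (Ser): third position 2-fold.
Codon 8 GCU (Ala): third position 4-fold.
Codon 9 UUG (Leu): third position 2-fold.
Codon 10 CAC (His): third position 2-fold.
Four-fold degenerate third positions: 6.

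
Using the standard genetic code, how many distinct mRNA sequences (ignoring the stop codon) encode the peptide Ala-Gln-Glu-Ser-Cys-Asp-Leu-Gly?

Ala: 4 codons.
Gln: 2 codons.
Glu: 2 codons.
Ser: 6 codons.
Cys: 2 codons.
Asp: 2 codons.
Leu: 6 codons.
Gly: 4 codons.
4 × 2 × 2 × 6 × 2 × 2 × 6 × 4 = 9216.

9216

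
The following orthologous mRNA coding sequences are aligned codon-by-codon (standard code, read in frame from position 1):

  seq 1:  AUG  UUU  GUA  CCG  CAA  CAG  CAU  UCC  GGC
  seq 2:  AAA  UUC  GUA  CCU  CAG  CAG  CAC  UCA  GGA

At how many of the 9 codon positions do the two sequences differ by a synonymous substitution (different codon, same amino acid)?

Codon 1: AUG Met / AAA Lys — nonsynonymous.
Codon 2: UUU Phe / UUC Phe — synonymous.
Codon 3: GUA Val / GUA Val — identical.
Codon 4: CCG Pro / CCU Pro — synonymous.
Codon 5: CAA Gln / CAG Gln — synonymous.
Codon 6: CAG Gln / CAG Gln — identical.
Codon 7: CAU His / CAC His — synonymous.
Codon 8: UCC Ser / UCA Ser — synonymous.
Codon 9: GGC Gly / GGA Gly — synonymous.
Synonymous differences: 6.

6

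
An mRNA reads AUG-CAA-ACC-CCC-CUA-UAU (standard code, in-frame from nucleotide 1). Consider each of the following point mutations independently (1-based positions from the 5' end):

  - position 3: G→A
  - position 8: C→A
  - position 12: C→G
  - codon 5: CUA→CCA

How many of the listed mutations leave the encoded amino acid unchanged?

1

Codon 1: AUG (Met) → AUA (Ile) — missense.
Codon 3: ACC (Thr) → AAC (Asn) — missense.
Codon 4: CCC (Pro) → CCG (Pro) — synonymous.
Codon 5: CUA (Leu) → CCA (Pro) — missense.
Synonymous: 1 of 4.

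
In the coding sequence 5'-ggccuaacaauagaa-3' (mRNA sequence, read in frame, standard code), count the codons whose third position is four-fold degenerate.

3

Codon 1 GGC (Gly): third position 4-fold.
Codon 2 CUA (Leu): third position 4-fold.
Codon 3 ACA (Thr): third position 4-fold.
Codon 4 AUA (Ile): third position 3-fold.
Codon 5 GAA (Glu): third position 2-fold.
Four-fold degenerate third positions: 3.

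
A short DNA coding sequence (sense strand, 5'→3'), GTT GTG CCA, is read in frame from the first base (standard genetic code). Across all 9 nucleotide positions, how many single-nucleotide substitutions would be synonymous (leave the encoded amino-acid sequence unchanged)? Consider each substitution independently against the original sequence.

9

Codon 1 (GTT, Val): 3 synonymous substitutions.
Codon 2 (GTG, Val): 3 synonymous substitutions.
Codon 3 (CCA, Pro): 3 synonymous substitutions.
Total: 3 + 3 + 3 = 9.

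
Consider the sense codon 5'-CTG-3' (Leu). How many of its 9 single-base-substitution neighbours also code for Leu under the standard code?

Position 1: TTG → 1 synonymous.
Position 2: none → 0 synonymous.
Position 3: CTT, CTC, CTA → 3 synonymous.
Total: 1 + 0 + 3 = 4.

4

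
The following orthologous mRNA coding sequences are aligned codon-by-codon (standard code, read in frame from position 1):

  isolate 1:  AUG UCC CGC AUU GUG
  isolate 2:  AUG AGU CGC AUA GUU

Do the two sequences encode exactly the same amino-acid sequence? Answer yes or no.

Codon 1: AUG Met / AUG Met — identical.
Codon 2: UCC Ser / AGU Ser — synonymous.
Codon 3: CGC Arg / CGC Arg — identical.
Codon 4: AUU Ile / AUA Ile — synonymous.
Codon 5: GUG Val / GUU Val — synonymous.
Nonsynonymous differences: 0 → same protein.

yes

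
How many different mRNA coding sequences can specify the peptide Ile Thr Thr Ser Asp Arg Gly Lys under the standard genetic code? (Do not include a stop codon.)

Ile: 3 codons.
Thr: 4 codons.
Thr: 4 codons.
Ser: 6 codons.
Asp: 2 codons.
Arg: 6 codons.
Gly: 4 codons.
Lys: 2 codons.
3 × 4 × 4 × 6 × 2 × 6 × 4 × 2 = 27648.

27648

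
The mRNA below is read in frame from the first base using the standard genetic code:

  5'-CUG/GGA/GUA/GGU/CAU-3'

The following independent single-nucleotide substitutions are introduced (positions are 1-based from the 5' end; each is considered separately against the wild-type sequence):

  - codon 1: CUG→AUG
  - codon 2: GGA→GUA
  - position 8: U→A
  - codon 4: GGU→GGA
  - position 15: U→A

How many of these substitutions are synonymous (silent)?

1

Codon 1: CUG (Leu) → AUG (Met) — missense.
Codon 2: GGA (Gly) → GUA (Val) — missense.
Codon 3: GUA (Val) → GAA (Glu) — missense.
Codon 4: GGU (Gly) → GGA (Gly) — synonymous.
Codon 5: CAU (His) → CAA (Gln) — missense.
Synonymous: 1 of 5.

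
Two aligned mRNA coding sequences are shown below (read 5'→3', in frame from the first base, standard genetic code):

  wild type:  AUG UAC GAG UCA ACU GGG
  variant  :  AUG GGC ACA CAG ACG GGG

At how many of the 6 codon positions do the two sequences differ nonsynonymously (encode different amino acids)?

3

Codon 1: AUG Met / AUG Met — identical.
Codon 2: UAC Tyr / GGC Gly — nonsynonymous.
Codon 3: GAG Glu / ACA Thr — nonsynonymous.
Codon 4: UCA Ser / CAG Gln — nonsynonymous.
Codon 5: ACU Thr / ACG Thr — synonymous.
Codon 6: GGG Gly / GGG Gly — identical.
Nonsynonymous differences: 3.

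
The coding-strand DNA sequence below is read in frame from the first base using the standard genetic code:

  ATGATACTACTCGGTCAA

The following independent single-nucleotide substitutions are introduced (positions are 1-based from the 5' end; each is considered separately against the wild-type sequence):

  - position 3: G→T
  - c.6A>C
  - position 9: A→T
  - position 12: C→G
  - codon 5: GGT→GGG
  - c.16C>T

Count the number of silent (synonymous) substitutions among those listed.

Codon 1: ATG (Met) → ATT (Ile) — missense.
Codon 2: ATA (Ile) → ATC (Ile) — synonymous.
Codon 3: CTA (Leu) → CTT (Leu) — synonymous.
Codon 4: CTC (Leu) → CTG (Leu) — synonymous.
Codon 5: GGT (Gly) → GGG (Gly) — synonymous.
Codon 6: CAA (Gln) → TAA (Stop) — nonsense.
Synonymous: 4 of 6.

4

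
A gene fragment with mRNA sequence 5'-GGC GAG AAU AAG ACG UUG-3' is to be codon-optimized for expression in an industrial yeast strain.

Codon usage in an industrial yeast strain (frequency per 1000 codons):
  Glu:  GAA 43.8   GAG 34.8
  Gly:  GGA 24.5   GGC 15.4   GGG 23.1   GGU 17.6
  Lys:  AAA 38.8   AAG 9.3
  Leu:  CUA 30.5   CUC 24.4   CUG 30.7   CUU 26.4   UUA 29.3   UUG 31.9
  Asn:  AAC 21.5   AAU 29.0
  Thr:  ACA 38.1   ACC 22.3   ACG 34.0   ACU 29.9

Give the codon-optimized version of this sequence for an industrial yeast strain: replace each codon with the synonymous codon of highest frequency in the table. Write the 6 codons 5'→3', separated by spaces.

Codon 1 (Gly): best is GGA at 24.5.
Codon 2 (Glu): best is GAA at 43.8.
Codon 3 (Asn): best is AAU at 29.0.
Codon 4 (Lys): best is AAA at 38.8.
Codon 5 (Thr): best is ACA at 38.1.
Codon 6 (Leu): best is UUG at 31.9.

GGA GAA AAU AAA ACA UUG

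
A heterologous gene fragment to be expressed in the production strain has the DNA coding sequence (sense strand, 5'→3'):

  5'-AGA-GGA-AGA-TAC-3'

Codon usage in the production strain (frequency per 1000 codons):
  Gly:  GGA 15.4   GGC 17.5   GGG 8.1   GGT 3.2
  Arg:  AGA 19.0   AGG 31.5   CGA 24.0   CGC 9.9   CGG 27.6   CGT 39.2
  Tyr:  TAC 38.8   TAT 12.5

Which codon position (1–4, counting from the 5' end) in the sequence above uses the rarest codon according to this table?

2

Codon 1 AGA (Arg): 19.0 per 1000.
Codon 2 GGA (Gly): 15.4 per 1000.
Codon 3 AGA (Arg): 19.0 per 1000.
Codon 4 TAC (Tyr): 38.8 per 1000.
Lowest frequency is 15.4 at codon 2.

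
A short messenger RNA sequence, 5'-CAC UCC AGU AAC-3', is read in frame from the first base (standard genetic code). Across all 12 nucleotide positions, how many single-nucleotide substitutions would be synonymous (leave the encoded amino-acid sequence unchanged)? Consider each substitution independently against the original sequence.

Codon 1 (CAC, His): 1 synonymous substitution.
Codon 2 (UCC, Ser): 3 synonymous substitutions.
Codon 3 (AGU, Ser): 1 synonymous substitution.
Codon 4 (AAC, Asn): 1 synonymous substitution.
Total: 1 + 3 + 1 + 1 = 6.

6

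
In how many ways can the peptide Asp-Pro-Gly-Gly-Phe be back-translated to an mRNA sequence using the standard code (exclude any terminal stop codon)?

256

Asp: 2 codons.
Pro: 4 codons.
Gly: 4 codons.
Gly: 4 codons.
Phe: 2 codons.
2 × 4 × 4 × 4 × 2 = 256.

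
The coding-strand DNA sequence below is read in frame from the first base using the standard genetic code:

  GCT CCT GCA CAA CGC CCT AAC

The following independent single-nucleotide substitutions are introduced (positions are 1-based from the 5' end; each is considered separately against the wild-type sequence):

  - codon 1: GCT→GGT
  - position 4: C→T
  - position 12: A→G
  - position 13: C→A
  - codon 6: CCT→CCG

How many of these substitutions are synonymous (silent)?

2

Codon 1: GCT (Ala) → GGT (Gly) — missense.
Codon 2: CCT (Pro) → TCT (Ser) — missense.
Codon 4: CAA (Gln) → CAG (Gln) — synonymous.
Codon 5: CGC (Arg) → AGC (Ser) — missense.
Codon 6: CCT (Pro) → CCG (Pro) — synonymous.
Synonymous: 2 of 5.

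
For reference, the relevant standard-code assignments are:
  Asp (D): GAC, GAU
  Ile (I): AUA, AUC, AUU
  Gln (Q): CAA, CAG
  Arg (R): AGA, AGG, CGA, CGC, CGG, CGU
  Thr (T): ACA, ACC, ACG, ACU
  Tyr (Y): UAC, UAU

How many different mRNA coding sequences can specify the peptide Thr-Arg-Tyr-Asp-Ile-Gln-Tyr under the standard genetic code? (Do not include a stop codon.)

1152

Thr: 4 codons.
Arg: 6 codons.
Tyr: 2 codons.
Asp: 2 codons.
Ile: 3 codons.
Gln: 2 codons.
Tyr: 2 codons.
4 × 6 × 2 × 2 × 3 × 2 × 2 = 1152.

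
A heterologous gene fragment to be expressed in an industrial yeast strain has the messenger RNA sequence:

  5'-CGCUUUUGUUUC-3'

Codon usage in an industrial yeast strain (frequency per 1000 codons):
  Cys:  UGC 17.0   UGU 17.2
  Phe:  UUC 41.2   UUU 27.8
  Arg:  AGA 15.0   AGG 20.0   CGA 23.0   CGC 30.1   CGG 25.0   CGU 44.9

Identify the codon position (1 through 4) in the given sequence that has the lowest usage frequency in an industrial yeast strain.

3

Codon 1 CGC (Arg): 30.1 per 1000.
Codon 2 UUU (Phe): 27.8 per 1000.
Codon 3 UGU (Cys): 17.2 per 1000.
Codon 4 UUC (Phe): 41.2 per 1000.
Lowest frequency is 17.2 at codon 3.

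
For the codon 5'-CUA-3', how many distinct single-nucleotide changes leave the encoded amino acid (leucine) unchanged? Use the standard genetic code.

Position 1: UUA → 1 synonymous.
Position 2: none → 0 synonymous.
Position 3: CUU, CUC, CUG → 3 synonymous.
Total: 1 + 0 + 3 = 4.

4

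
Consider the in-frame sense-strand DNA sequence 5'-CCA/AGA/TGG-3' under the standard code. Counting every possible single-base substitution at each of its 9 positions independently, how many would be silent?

5

Codon 1 (CCA, Pro): 3 synonymous substitutions.
Codon 2 (AGA, Arg): 2 synonymous substitutions.
Codon 3 (TGG, Trp): 0 synonymous substitutions.
Total: 3 + 2 + 0 = 5.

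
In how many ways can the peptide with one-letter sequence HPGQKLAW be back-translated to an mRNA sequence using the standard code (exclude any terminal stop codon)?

3072

His: 2 codons.
Pro: 4 codons.
Gly: 4 codons.
Gln: 2 codons.
Lys: 2 codons.
Leu: 6 codons.
Ala: 4 codons.
Trp: 1 codon.
2 × 4 × 4 × 2 × 2 × 6 × 4 × 1 = 3072.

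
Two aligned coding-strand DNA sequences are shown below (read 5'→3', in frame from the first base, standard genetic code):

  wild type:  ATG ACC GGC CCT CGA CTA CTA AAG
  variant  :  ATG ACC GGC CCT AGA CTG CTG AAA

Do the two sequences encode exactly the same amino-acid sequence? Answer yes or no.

Codon 1: ATG Met / ATG Met — identical.
Codon 2: ACC Thr / ACC Thr — identical.
Codon 3: GGC Gly / GGC Gly — identical.
Codon 4: CCT Pro / CCT Pro — identical.
Codon 5: CGA Arg / AGA Arg — synonymous.
Codon 6: CTA Leu / CTG Leu — synonymous.
Codon 7: CTA Leu / CTG Leu — synonymous.
Codon 8: AAG Lys / AAA Lys — synonymous.
Nonsynonymous differences: 0 → same protein.

yes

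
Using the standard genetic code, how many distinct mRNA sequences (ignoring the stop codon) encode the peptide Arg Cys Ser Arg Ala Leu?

Arg: 6 codons.
Cys: 2 codons.
Ser: 6 codons.
Arg: 6 codons.
Ala: 4 codons.
Leu: 6 codons.
6 × 2 × 6 × 6 × 4 × 6 = 10368.

10368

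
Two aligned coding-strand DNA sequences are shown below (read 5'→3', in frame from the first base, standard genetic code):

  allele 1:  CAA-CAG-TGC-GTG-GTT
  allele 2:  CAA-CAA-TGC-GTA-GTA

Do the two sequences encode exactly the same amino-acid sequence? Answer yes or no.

yes

Codon 1: CAA Gln / CAA Gln — identical.
Codon 2: CAG Gln / CAA Gln — synonymous.
Codon 3: TGC Cys / TGC Cys — identical.
Codon 4: GTG Val / GTA Val — synonymous.
Codon 5: GTT Val / GTA Val — synonymous.
Nonsynonymous differences: 0 → same protein.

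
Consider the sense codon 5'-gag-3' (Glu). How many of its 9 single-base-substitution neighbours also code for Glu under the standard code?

Position 1: none → 0 synonymous.
Position 2: none → 0 synonymous.
Position 3: GAA → 1 synonymous.
Total: 0 + 0 + 1 = 1.

1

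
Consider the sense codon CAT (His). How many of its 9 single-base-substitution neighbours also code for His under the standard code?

Position 1: none → 0 synonymous.
Position 2: none → 0 synonymous.
Position 3: CAC → 1 synonymous.
Total: 0 + 0 + 1 = 1.

1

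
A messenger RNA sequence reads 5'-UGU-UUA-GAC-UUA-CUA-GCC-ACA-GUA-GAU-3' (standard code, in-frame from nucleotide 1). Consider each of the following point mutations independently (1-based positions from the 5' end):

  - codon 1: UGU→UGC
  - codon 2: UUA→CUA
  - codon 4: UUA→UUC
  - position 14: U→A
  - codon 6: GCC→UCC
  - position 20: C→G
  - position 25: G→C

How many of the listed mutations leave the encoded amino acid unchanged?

2

Codon 1: UGU (Cys) → UGC (Cys) — synonymous.
Codon 2: UUA (Leu) → CUA (Leu) — synonymous.
Codon 4: UUA (Leu) → UUC (Phe) — missense.
Codon 5: CUA (Leu) → CAA (Gln) — missense.
Codon 6: GCC (Ala) → UCC (Ser) — missense.
Codon 7: ACA (Thr) → AGA (Arg) — missense.
Codon 9: GAU (Asp) → CAU (His) — missense.
Synonymous: 2 of 7.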